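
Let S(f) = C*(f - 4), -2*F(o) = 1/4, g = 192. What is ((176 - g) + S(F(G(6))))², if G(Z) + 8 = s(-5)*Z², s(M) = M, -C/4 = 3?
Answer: 4489/4 ≈ 1122.3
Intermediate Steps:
C = -12 (C = -4*3 = -12)
G(Z) = -8 - 5*Z²
F(o) = -⅛ (F(o) = -½/4 = -½*¼ = -⅛)
S(f) = 48 - 12*f (S(f) = -12*(f - 4) = -12*(-4 + f) = 48 - 12*f)
((176 - g) + S(F(G(6))))² = ((176 - 1*192) + (48 - 12*(-⅛)))² = ((176 - 192) + (48 + 3/2))² = (-16 + 99/2)² = (67/2)² = 4489/4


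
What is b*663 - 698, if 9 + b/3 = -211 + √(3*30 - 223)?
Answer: -438278 + 1989*I*√133 ≈ -4.3828e+5 + 22938.0*I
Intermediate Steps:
b = -660 + 3*I*√133 (b = -27 + 3*(-211 + √(3*30 - 223)) = -27 + 3*(-211 + √(90 - 223)) = -27 + 3*(-211 + √(-133)) = -27 + 3*(-211 + I*√133) = -27 + (-633 + 3*I*√133) = -660 + 3*I*√133 ≈ -660.0 + 34.598*I)
b*663 - 698 = (-660 + 3*I*√133)*663 - 698 = (-437580 + 1989*I*√133) - 698 = -438278 + 1989*I*√133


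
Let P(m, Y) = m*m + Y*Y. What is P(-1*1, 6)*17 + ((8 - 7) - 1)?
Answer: 629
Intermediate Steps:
P(m, Y) = Y**2 + m**2 (P(m, Y) = m**2 + Y**2 = Y**2 + m**2)
P(-1*1, 6)*17 + ((8 - 7) - 1) = (6**2 + (-1*1)**2)*17 + ((8 - 7) - 1) = (36 + (-1)**2)*17 + (1 - 1) = (36 + 1)*17 + 0 = 37*17 + 0 = 629 + 0 = 629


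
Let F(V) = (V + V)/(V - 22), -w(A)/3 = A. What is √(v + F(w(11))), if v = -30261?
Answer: 3*I*√84055/5 ≈ 173.95*I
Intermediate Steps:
w(A) = -3*A
F(V) = 2*V/(-22 + V) (F(V) = (2*V)/(-22 + V) = 2*V/(-22 + V))
√(v + F(w(11))) = √(-30261 + 2*(-3*11)/(-22 - 3*11)) = √(-30261 + 2*(-33)/(-22 - 33)) = √(-30261 + 2*(-33)/(-55)) = √(-30261 + 2*(-33)*(-1/55)) = √(-30261 + 6/5) = √(-151299/5) = 3*I*√84055/5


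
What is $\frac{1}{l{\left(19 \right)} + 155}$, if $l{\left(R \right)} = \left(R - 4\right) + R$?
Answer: $\frac{1}{189} \approx 0.005291$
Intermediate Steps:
$l{\left(R \right)} = -4 + 2 R$ ($l{\left(R \right)} = \left(-4 + R\right) + R = -4 + 2 R$)
$\frac{1}{l{\left(19 \right)} + 155} = \frac{1}{\left(-4 + 2 \cdot 19\right) + 155} = \frac{1}{\left(-4 + 38\right) + 155} = \frac{1}{34 + 155} = \frac{1}{189}$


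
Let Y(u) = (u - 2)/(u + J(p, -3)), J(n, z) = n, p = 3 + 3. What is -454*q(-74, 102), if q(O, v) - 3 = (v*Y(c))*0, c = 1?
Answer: -1362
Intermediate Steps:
p = 6
Y(u) = (-2 + u)/(6 + u) (Y(u) = (u - 2)/(u + 6) = (-2 + u)/(6 + u))
q(O, v) = 3 (q(O, v) = 3 + (v*((-2 + 1)/(6 + 1)))*0 = 3 + (v*(-1/7))*0 = 3 + (v*((⅐)*(-1)))*0 = 3 + (v*(-⅐))*0 = 3 - v/7*0 = 3 + 0 = 3)
-454*q(-74, 102) = -454*3 = -1362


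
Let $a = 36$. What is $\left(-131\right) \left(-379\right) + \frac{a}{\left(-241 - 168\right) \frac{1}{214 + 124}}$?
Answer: $\frac{20294273}{409} \approx 49619.0$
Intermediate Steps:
$\left(-131\right) \left(-379\right) + \frac{a}{\left(-241 - 168\right) \frac{1}{214 + 124}} = \left(-131\right) \left(-379\right) + \frac{36}{\left(-241 - 168\right) \frac{1}{214 + 124}} = 49649 + \frac{36}{\left(-409\right) \frac{1}{338}} = 49649 + \frac{36}{- \frac{409}{338}} = 49649 + 36 \left(- \frac{338}{409}\right) = 49649 - \frac{12168}{409} = \frac{20294273}{409}$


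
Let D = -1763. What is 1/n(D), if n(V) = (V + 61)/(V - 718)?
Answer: 2481/1702 ≈ 1.4577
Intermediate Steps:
n(V) = (61 + V)/(-718 + V)
1/n(D) = 1/((61 - 1763)/(-718 - 1763)) = 1/(-1702/(-2481)) = 1/(-1/2481*(-1702)) = 1/(1702/2481) = 2481/1702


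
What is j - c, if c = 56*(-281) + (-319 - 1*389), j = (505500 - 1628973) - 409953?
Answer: -1516982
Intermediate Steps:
j = -1533426 (j = -1123473 - 409953 = -1533426)
c = -16444 (c = -15736 + (-319 - 389) = -15736 - 708 = -16444)
j - c = -1533426 - 1*(-16444) = -1533426 + 16444 = -1516982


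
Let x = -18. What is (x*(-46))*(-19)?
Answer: -15732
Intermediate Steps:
(x*(-46))*(-19) = -18*(-46)*(-19) = 828*(-19) = -15732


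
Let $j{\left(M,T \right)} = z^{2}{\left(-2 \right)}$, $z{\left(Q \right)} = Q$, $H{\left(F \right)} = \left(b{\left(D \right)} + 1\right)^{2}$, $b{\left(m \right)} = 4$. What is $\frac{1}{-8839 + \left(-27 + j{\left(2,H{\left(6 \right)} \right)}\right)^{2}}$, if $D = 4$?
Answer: $- \frac{1}{8310} \approx -0.00012034$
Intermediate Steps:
$H{\left(F \right)} = 25$ ($H{\left(F \right)} = \left(4 + 1\right)^{2} = 5^{2} = 25$)
$j{\left(M,T \right)} = 4$ ($j{\left(M,T \right)} = \left(-2\right)^{2} = 4$)
$\frac{1}{-8839 + \left(-27 + j{\left(2,H{\left(6 \right)} \right)}\right)^{2}} = \frac{1}{-8839 + \left(-27 + 4\right)^{2}} = \frac{1}{-8839 + \left(-23\right)^{2}} = \frac{1}{-8839 + 529} = \frac{1}{-8310} = - \frac{1}{8310}$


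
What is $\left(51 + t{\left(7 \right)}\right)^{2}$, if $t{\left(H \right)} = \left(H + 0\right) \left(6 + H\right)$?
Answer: $20164$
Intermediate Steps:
$t{\left(H \right)} = H \left(6 + H\right)$
$\left(51 + t{\left(7 \right)}\right)^{2} = \left(51 + 7 \left(6 + 7\right)\right)^{2} = \left(51 + 7 \cdot 13\right)^{2} = \left(51 + 91\right)^{2} = 142^{2} = 20164$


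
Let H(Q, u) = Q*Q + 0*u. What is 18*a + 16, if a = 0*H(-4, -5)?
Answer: 16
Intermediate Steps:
H(Q, u) = Q**2 (H(Q, u) = Q**2 + 0 = Q**2)
a = 0 (a = 0*(-4)**2 = 0*16 = 0)
18*a + 16 = 18*0 + 16 = 0 + 16 = 16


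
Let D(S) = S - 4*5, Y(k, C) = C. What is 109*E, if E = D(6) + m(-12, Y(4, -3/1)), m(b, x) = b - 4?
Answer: -3270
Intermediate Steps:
D(S) = -20 + S (D(S) = S - 20 = -20 + S)
m(b, x) = -4 + b
E = -30 (E = (-20 + 6) + (-4 - 12) = -14 - 16 = -30)
109*E = 109*(-30) = -3270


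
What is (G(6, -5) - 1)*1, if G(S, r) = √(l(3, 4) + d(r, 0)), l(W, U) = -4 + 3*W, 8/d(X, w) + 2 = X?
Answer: -1 + 3*√21/7 ≈ 0.96396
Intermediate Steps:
d(X, w) = 8/(-2 + X)
G(S, r) = √(5 + 8/(-2 + r)) (G(S, r) = √((-4 + 3*3) + 8/(-2 + r)) = √((-4 + 9) + 8/(-2 + r)) = √(5 + 8/(-2 + r)))
(G(6, -5) - 1)*1 = (√((-2 + 5*(-5))/(-2 - 5)) - 1)*1 = (√((-2 - 25)/(-7)) - 1)*1 = (√(-⅐*(-27)) - 1)*1 = (√(27/7) - 1)*1 = (3*√21/7 - 1)*1 = (-1 + 3*√21/7)*1 = -1 + 3*√21/7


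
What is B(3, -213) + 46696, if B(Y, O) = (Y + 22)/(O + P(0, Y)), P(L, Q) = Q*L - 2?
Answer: 2007923/43 ≈ 46696.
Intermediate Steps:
P(L, Q) = -2 + L*Q (P(L, Q) = L*Q - 2 = -2 + L*Q)
B(Y, O) = (22 + Y)/(-2 + O) (B(Y, O) = (Y + 22)/(O + (-2 + 0*Y)) = (22 + Y)/(O + (-2 + 0)) = (22 + Y)/(O - 2) = (22 + Y)/(-2 + O))
B(3, -213) + 46696 = (22 + 3)/(-2 - 213) + 46696 = 25/(-215) + 46696 = -1/215*25 + 46696 = -5/43 + 46696 = 2007923/43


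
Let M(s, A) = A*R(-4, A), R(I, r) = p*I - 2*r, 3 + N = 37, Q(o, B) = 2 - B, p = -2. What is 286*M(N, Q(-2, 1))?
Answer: 1716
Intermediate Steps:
N = 34 (N = -3 + 37 = 34)
R(I, r) = -2*I - 2*r
M(s, A) = A*(8 - 2*A) (M(s, A) = A*(-2*(-4) - 2*A) = A*(8 - 2*A))
286*M(N, Q(-2, 1)) = 286*(2*(2 - 1*1)*(4 - (2 - 1*1))) = 286*(2*(2 - 1)*(4 - (2 - 1))) = 286*(2*1*(4 - 1*1)) = 286*(2*1*(4 - 1)) = 286*(2*1*3) = 286*6 = 1716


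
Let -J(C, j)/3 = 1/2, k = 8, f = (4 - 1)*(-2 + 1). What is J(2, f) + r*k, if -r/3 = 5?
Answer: -243/2 ≈ -121.50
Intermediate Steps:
f = -3 (f = 3*(-1) = -3)
J(C, j) = -3/2
r = -15 (r = -3*5 = -15)
J(2, f) + r*k = -3/2 - 15*8 = -3/2 - 120 = -243/2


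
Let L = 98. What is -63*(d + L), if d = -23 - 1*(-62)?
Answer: -8631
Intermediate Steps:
d = 39 (d = -23 + 62 = 39)
-63*(d + L) = -63*(39 + 98) = -63*137 = -8631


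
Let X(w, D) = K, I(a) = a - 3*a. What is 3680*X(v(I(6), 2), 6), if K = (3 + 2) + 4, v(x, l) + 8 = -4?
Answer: 33120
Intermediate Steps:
I(a) = -2*a
v(x, l) = -12 (v(x, l) = -8 - 4 = -12)
K = 9 (K = 5 + 4 = 9)
X(w, D) = 9
3680*X(v(I(6), 2), 6) = 3680*9 = 33120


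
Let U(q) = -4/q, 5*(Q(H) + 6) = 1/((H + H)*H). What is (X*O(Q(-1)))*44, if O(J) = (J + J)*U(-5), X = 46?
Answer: -477664/25 ≈ -19107.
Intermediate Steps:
Q(H) = -6 + 1/(10*H²) (Q(H) = -6 + (1/((H + H)*H))/5 = -6 + (1/(((2*H))*H))/5 = -6 + ((1/(2*H))/H)/5 = -6 + (1/(2*H²))/5 = -6 + 1/(10*H²))
O(J) = 8*J/5 (O(J) = (J + J)*(-4/(-5)) = (2*J)*(-4*(-⅕)) = (2*J)*(⅘) = 8*J/5)
(X*O(Q(-1)))*44 = (46*(8*(-6 + (⅒)/(-1)²)/5))*44 = (46*(8*(-6 + (⅒)*1)/5))*44 = (46*(8*(-6 + ⅒)/5))*44 = (46*((8/5)*(-59/10)))*44 = (46*(-236/25))*44 = -10856/25*44 = -477664/25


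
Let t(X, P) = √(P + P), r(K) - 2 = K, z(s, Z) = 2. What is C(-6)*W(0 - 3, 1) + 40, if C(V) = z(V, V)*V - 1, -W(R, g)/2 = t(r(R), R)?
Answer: 40 + 26*I*√6 ≈ 40.0 + 63.687*I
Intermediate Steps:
r(K) = 2 + K
t(X, P) = √2*√P (t(X, P) = √(2*P) = √2*√P)
W(R, g) = -2*√2*√R
C(V) = -1 + 2*V (C(V) = 2*V - 1 = -1 + 2*V)
C(-6)*W(0 - 3, 1) + 40 = (-1 + 2*(-6))*(-2*√2*√(0 - 3)) + 40 = (-1 - 12)*(-2*√2*√(-3)) + 40 = -(-26)*√2*I*√3 + 40 = -(-26)*I*√6 + 40 = 26*I*√6 + 40 = 40 + 26*I*√6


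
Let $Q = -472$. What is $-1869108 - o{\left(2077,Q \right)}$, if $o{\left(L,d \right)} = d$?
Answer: $-1868636$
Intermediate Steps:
$-1869108 - o{\left(2077,Q \right)} = -1869108 - -472 = -1869108 + 472 = -1868636$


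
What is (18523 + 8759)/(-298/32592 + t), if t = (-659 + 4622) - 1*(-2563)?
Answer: 444587472/106347547 ≈ 4.1805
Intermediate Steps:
t = 6526 (t = 3963 + 2563 = 6526)
(18523 + 8759)/(-298/32592 + t) = (18523 + 8759)/(-298/32592 + 6526) = 27282/(-298*1/32592 + 6526) = 27282/(-149/16296 + 6526) = 27282/(106347547/16296) = 27282*(16296/106347547) = 444587472/106347547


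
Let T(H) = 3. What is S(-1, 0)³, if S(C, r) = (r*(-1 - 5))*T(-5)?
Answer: 0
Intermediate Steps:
S(C, r) = -18*r (S(C, r) = (r*(-1 - 5))*3 = (r*(-6))*3 = -6*r*3 = -18*r)
S(-1, 0)³ = (-18*0)³ = 0³ = 0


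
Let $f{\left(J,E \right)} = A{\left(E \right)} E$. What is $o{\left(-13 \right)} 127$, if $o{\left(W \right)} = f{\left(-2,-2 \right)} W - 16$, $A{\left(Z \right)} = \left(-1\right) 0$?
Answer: $-2032$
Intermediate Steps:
$A{\left(Z \right)} = 0$
$f{\left(J,E \right)} = 0$ ($f{\left(J,E \right)} = 0 E = 0$)
$o{\left(W \right)} = -16$ ($o{\left(W \right)} = 0 W - 16 = 0 - 16 = -16$)
$o{\left(-13 \right)} 127 = \left(-16\right) 127 = -2032$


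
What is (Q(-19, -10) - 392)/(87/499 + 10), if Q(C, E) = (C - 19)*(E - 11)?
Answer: 202594/5077 ≈ 39.904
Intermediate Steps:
Q(C, E) = (-19 + C)*(-11 + E)
(Q(-19, -10) - 392)/(87/499 + 10) = ((209 - 19*(-10) - 11*(-19) - 19*(-10)) - 392)/(87/499 + 10) = ((209 + 190 + 209 + 190) - 392)/(87*(1/499) + 10) = (798 - 392)/(87/499 + 10) = 406/(5077/499) = 406*(499/5077) = 202594/5077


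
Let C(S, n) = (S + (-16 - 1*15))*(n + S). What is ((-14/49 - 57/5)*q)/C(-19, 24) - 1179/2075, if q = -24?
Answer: -613689/363125 ≈ -1.6900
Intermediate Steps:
C(S, n) = (-31 + S)*(S + n) (C(S, n) = (S + (-16 - 15))*(S + n) = (S - 31)*(S + n) = (-31 + S)*(S + n))
((-14/49 - 57/5)*q)/C(-19, 24) - 1179/2075 = ((-14/49 - 57/5)*(-24))/((-19)² - 31*(-19) - 31*24 - 19*24) - 1179/2075 = ((-14*1/49 - 57*⅕)*(-24))/(361 + 589 - 744 - 456) - 1179*1/2075 = ((-2/7 - 57/5)*(-24))/(-250) - 1179/2075 = -409/35*(-24)*(-1/250) - 1179/2075 = (9816/35)*(-1/250) - 1179/2075 = -4908/4375 - 1179/2075 = -613689/363125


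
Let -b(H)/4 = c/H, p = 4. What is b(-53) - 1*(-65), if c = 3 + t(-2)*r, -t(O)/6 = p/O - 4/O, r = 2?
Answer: 3457/53 ≈ 65.226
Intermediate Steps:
t(O) = 0 (t(O) = -6*(4/O - 4/O) = -6*0 = 0)
c = 3 (c = 3 + 0*2 = 3 + 0 = 3)
b(H) = -12/H
b(-53) - 1*(-65) = -12/(-53) - 1*(-65) = -12*(-1/53) + 65 = 12/53 + 65 = 3457/53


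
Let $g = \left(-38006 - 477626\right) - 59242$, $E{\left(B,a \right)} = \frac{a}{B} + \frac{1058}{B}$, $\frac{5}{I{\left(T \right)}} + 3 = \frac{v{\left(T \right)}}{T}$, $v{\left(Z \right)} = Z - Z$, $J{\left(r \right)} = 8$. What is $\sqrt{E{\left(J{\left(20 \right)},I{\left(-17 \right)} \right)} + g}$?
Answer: $\frac{i \sqrt{82762842}}{12} \approx 758.12 i$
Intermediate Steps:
$v{\left(Z \right)} = 0$
$I{\left(T \right)} = - \frac{5}{3}$ ($I{\left(T \right)} = \frac{5}{-3 + \frac{0}{T}} = \frac{5}{-3 + 0} = \frac{5}{-3} = 5 \left(- \frac{1}{3}\right) = - \frac{5}{3}$)
$E{\left(B,a \right)} = \frac{1058}{B} + \frac{a}{B}$
$g = -574874$ ($g = -515632 - 59242 = -574874$)
$\sqrt{E{\left(J{\left(20 \right)},I{\left(-17 \right)} \right)} + g} = \sqrt{\frac{1058 - \frac{5}{3}}{8} - 574874} = \sqrt{\frac{1}{8} \cdot \frac{3169}{3} - 574874} = \sqrt{\frac{3169}{24} - 574874} = \sqrt{- \frac{13793807}{24}} = \frac{i \sqrt{82762842}}{12}$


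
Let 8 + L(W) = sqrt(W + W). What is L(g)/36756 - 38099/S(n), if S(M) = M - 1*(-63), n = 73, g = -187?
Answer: -350091983/1249704 + I*sqrt(374)/36756 ≈ -280.14 + 0.00052615*I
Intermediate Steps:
S(M) = 63 + M (S(M) = M + 63 = 63 + M)
L(W) = -8 + sqrt(2)*sqrt(W) (L(W) = -8 + sqrt(W + W) = -8 + sqrt(2*W) = -8 + sqrt(2)*sqrt(W))
L(g)/36756 - 38099/S(n) = (-8 + sqrt(2)*sqrt(-187))/36756 - 38099/(63 + 73) = (-8 + sqrt(2)*(I*sqrt(187)))*(1/36756) - 38099/136 = (-8 + I*sqrt(374))*(1/36756) - 38099*1/136 = (-2/9189 + I*sqrt(374)/36756) - 38099/136 = -350091983/1249704 + I*sqrt(374)/36756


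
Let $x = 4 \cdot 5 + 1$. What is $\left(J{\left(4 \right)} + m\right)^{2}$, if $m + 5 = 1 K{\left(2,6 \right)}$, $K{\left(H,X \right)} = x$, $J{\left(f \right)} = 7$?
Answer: $529$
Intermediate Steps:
$x = 21$ ($x = 20 + 1 = 21$)
$K{\left(H,X \right)} = 21$
$m = 16$ ($m = -5 + 1 \cdot 21 = -5 + 21 = 16$)
$\left(J{\left(4 \right)} + m\right)^{2} = \left(7 + 16\right)^{2} = 23^{2} = 529$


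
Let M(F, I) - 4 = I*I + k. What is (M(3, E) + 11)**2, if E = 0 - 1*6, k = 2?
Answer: 2809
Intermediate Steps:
E = -6 (E = 0 - 6 = -6)
M(F, I) = 6 + I**2 (M(F, I) = 4 + (I*I + 2) = 4 + (I**2 + 2) = 4 + (2 + I**2) = 6 + I**2)
(M(3, E) + 11)**2 = ((6 + (-6)**2) + 11)**2 = ((6 + 36) + 11)**2 = (42 + 11)**2 = 53**2 = 2809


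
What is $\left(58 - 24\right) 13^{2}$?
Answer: $5746$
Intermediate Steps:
$\left(58 - 24\right) 13^{2} = 34 \cdot 169 = 5746$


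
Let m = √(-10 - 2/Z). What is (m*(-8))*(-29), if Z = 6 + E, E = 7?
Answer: 464*I*√429/13 ≈ 739.27*I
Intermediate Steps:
Z = 13 (Z = 6 + 7 = 13)
m = 2*I*√429/13 (m = √(-10 - 2/13) = √(-132/13) = 2*I*√429/13 ≈ 3.1865*I)
(m*(-8))*(-29) = ((2*I*√429/13)*(-8))*(-29) = -16*I*√429/13*(-29) = 464*I*√429/13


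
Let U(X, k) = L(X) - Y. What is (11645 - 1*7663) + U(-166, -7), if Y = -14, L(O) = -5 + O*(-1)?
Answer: 4157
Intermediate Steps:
L(O) = -5 - O
U(X, k) = 9 - X (U(X, k) = (-5 - X) - 1*(-14) = (-5 - X) + 14 = 9 - X)
(11645 - 1*7663) + U(-166, -7) = (11645 - 1*7663) + (9 - 1*(-166)) = (11645 - 7663) + (9 + 166) = 3982 + 175 = 4157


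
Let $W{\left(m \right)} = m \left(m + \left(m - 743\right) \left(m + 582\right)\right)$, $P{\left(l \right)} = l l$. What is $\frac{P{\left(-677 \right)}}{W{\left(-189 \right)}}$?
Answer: $\frac{458329}{69261885} \approx 0.0066173$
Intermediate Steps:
$P{\left(l \right)} = l^{2}$
$W{\left(m \right)} = m \left(m + \left(-743 + m\right) \left(582 + m\right)\right)$
$\frac{P{\left(-677 \right)}}{W{\left(-189 \right)}} = \frac{\left(-677\right)^{2}}{\left(-189\right) \left(-432426 + \left(-189\right)^{2} - -30240\right)} = \frac{458329}{\left(-189\right) \left(-432426 + 35721 + 30240\right)} = \frac{458329}{\left(-189\right) \left(-366465\right)} = \frac{458329}{69261885}$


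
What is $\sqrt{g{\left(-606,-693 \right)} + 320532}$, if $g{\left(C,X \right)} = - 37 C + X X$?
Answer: $9 \sqrt{10163} \approx 907.31$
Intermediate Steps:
$g{\left(C,X \right)} = X^{2} - 37 C$ ($g{\left(C,X \right)} = - 37 C + X^{2} = X^{2} - 37 C$)
$\sqrt{g{\left(-606,-693 \right)} + 320532} = \sqrt{\left(\left(-693\right)^{2} - -22422\right) + 320532} = \sqrt{\left(480249 + 22422\right) + 320532} = \sqrt{502671 + 320532} = \sqrt{823203} = 9 \sqrt{10163}$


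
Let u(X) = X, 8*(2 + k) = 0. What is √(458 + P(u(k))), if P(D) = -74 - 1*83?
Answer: √301 ≈ 17.349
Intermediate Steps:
k = -2 (k = -2 + (⅛)*0 = -2 + 0 = -2)
P(D) = -157 (P(D) = -74 - 83 = -157)
√(458 + P(u(k))) = √(458 - 157) = √301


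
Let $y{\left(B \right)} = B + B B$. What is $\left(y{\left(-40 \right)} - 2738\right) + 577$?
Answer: $-601$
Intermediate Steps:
$y{\left(B \right)} = B + B^{2}$
$\left(y{\left(-40 \right)} - 2738\right) + 577 = \left(- 40 \left(1 - 40\right) - 2738\right) + 577 = \left(\left(-40\right) \left(-39\right) - 2738\right) + 577 = \left(1560 - 2738\right) + 577 = -1178 + 577 = -601$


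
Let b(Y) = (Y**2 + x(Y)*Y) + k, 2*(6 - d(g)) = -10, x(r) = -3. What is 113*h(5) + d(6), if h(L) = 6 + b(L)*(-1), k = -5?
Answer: 124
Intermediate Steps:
d(g) = 11 (d(g) = 6 - 1/2*(-10) = 6 + 5 = 11)
b(Y) = -5 + Y**2 - 3*Y (b(Y) = (Y**2 - 3*Y) - 5 = -5 + Y**2 - 3*Y)
h(L) = 11 - L**2 + 3*L (h(L) = 6 + (-5 + L**2 - 3*L)*(-1) = 6 + (5 - L**2 + 3*L) = 11 - L**2 + 3*L)
113*h(5) + d(6) = 113*(11 - 1*5**2 + 3*5) + 11 = 113*(11 - 1*25 + 15) + 11 = 113*(11 - 25 + 15) + 11 = 113*1 + 11 = 113 + 11 = 124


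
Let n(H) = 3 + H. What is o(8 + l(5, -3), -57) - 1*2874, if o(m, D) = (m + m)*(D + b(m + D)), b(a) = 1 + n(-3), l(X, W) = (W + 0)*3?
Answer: -2762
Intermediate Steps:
l(X, W) = 3*W (l(X, W) = W*3 = 3*W)
b(a) = 1 (b(a) = 1 + (3 - 3) = 1 + 0 = 1)
o(m, D) = 2*m*(1 + D) (o(m, D) = (m + m)*(D + 1) = (2*m)*(1 + D) = 2*m*(1 + D))
o(8 + l(5, -3), -57) - 1*2874 = 2*(8 + 3*(-3))*(1 - 57) - 1*2874 = 2*(8 - 9)*(-56) - 2874 = 2*(-1)*(-56) - 2874 = 112 - 2874 = -2762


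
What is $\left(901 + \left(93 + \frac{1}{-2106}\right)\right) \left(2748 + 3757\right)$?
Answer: $\frac{13617326315}{2106} \approx 6.466 \cdot 10^{6}$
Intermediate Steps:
$\left(901 + \left(93 + \frac{1}{-2106}\right)\right) \left(2748 + 3757\right) = \left(901 + \left(93 - \frac{1}{2106}\right)\right) 6505 = \left(901 + \frac{195857}{2106}\right) 6505 = \frac{2093363}{2106} \cdot 6505 = \frac{13617326315}{2106}$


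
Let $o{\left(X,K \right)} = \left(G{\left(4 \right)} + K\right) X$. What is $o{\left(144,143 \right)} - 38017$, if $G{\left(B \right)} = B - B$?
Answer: $-17425$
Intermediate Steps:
$G{\left(B \right)} = 0$
$o{\left(X,K \right)} = K X$ ($o{\left(X,K \right)} = \left(0 + K\right) X = K X$)
$o{\left(144,143 \right)} - 38017 = 143 \cdot 144 - 38017 = 20592 - 38017 = -17425$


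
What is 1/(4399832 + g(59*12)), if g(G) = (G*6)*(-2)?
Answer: 1/4391336 ≈ 2.2772e-7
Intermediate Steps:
g(G) = -12*G (g(G) = (6*G)*(-2) = -12*G)
1/(4399832 + g(59*12)) = 1/(4399832 - 708*12) = 1/(4399832 - 12*708) = 1/(4399832 - 8496) = 1/4391336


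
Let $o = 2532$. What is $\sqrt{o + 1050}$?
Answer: $3 \sqrt{398} \approx 59.85$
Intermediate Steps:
$\sqrt{o + 1050} = \sqrt{2532 + 1050} = \sqrt{3582} = 3 \sqrt{398}$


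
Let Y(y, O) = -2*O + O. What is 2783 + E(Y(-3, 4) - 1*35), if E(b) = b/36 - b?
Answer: 33851/12 ≈ 2820.9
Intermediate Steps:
Y(y, O) = -O
E(b) = -35*b/36 (E(b) = b*(1/36) - b = b/36 - b = -35*b/36)
2783 + E(Y(-3, 4) - 1*35) = 2783 - 35*(-1*4 - 1*35)/36 = 2783 - 35*(-4 - 35)/36 = 2783 - 35/36*(-39) = 2783 + 455/12 = 33851/12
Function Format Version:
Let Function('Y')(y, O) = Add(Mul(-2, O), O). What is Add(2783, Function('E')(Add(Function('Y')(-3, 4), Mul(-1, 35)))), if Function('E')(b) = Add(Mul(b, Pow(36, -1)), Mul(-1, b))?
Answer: Rational(33851, 12) ≈ 2820.9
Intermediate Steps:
Function('Y')(y, O) = Mul(-1, O)
Function('E')(b) = Mul(Rational(-35, 36), b) (Function('E')(b) = Add(Mul(b, Rational(1, 36)), Mul(-1, b)) = Add(Mul(Rational(1, 36), b), Mul(-1, b)) = Mul(Rational(-35, 36), b))
Add(2783, Function('E')(Add(Function('Y')(-3, 4), Mul(-1, 35)))) = Add(2783, Mul(Rational(-35, 36), Add(Mul(-1, 4), Mul(-1, 35)))) = Add(2783, Mul(Rational(-35, 36), Add(-4, -35))) = Add(2783, Mul(Rational(-35, 36), -39)) = Add(2783, Rational(455, 12)) = Rational(33851, 12)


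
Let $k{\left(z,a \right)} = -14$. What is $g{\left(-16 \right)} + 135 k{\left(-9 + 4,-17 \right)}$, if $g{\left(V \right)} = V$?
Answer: $-1906$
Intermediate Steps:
$g{\left(-16 \right)} + 135 k{\left(-9 + 4,-17 \right)} = -16 + 135 \left(-14\right) = -16 - 1890 = -1906$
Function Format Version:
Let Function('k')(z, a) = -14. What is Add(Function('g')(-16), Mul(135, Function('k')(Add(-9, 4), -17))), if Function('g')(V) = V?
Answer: -1906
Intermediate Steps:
Add(Function('g')(-16), Mul(135, Function('k')(Add(-9, 4), -17))) = Add(-16, Mul(135, -14)) = Add(-16, -1890) = -1906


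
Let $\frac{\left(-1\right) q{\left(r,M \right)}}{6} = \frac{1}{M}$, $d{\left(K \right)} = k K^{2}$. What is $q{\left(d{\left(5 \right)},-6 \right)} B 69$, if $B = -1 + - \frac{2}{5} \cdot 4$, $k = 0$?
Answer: $- \frac{897}{5} \approx -179.4$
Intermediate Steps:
$B = - \frac{13}{5}$ ($B = -1 + \left(-2\right) \frac{1}{5} \cdot 4 = -1 - \frac{8}{5} = - \frac{13}{5} \approx -2.6$)
$d{\left(K \right)} = 0$ ($d{\left(K \right)} = 0 K^{2} = 0$)
$q{\left(r,M \right)} = - \frac{6}{M}$
$q{\left(d{\left(5 \right)},-6 \right)} B 69 = - \frac{6}{-6} \left(- \frac{13}{5}\right) 69 = \left(-6\right) \left(- \frac{1}{6}\right) \left(- \frac{13}{5}\right) 69 = 1 \left(- \frac{13}{5}\right) 69 = \left(- \frac{13}{5}\right) 69 = - \frac{897}{5}$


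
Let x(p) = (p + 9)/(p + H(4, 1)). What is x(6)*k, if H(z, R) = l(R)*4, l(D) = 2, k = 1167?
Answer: 17505/14 ≈ 1250.4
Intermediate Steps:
H(z, R) = 8 (H(z, R) = 2*4 = 8)
x(p) = (9 + p)/(8 + p) (x(p) = (p + 9)/(p + 8) = (9 + p)/(8 + p))
x(6)*k = ((9 + 6)/(8 + 6))*1167 = (15/14)*1167 = 17505/14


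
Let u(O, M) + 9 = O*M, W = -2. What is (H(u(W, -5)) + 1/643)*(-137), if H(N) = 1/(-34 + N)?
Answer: 83570/21219 ≈ 3.9384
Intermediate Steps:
u(O, M) = -9 + M*O (u(O, M) = -9 + O*M = -9 + M*O)
(H(u(W, -5)) + 1/643)*(-137) = (1/(-34 + (-9 - 5*(-2))) + 1/643)*(-137) = (1/(-34 + (-9 + 10)) + 1/643)*(-137) = (1/(-34 + 1) + 1/643)*(-137) = (1/(-33) + 1/643)*(-137) = (-1/33 + 1/643)*(-137) = -610/21219*(-137) = 83570/21219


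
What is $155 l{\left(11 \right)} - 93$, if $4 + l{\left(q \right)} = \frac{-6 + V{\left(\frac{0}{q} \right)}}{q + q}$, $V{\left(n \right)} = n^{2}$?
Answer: $- \frac{8308}{11} \approx -755.27$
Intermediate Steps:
$l{\left(q \right)} = -4 - \frac{3}{q}$ ($l{\left(q \right)} = -4 + \frac{-6 + \left(\frac{0}{q}\right)^{2}}{q + q} = -4 + \frac{-6 + 0^{2}}{2 q} = -4 + \left(-6 + 0\right) \frac{1}{2 q} = -4 - 6 \frac{1}{2 q} = -4 - \frac{3}{q}$)
$155 l{\left(11 \right)} - 93 = 155 \left(-4 - \frac{3}{11}\right) - 93 = 155 \left(- \frac{47}{11}\right) - 93 = - \frac{7285}{11} - 93 = - \frac{8308}{11}$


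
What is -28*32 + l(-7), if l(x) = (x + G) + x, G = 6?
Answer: -904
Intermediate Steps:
l(x) = 6 + 2*x (l(x) = (x + 6) + x = (6 + x) + x = 6 + 2*x)
-28*32 + l(-7) = -28*32 + (6 + 2*(-7)) = -896 + (6 - 14) = -896 - 8 = -904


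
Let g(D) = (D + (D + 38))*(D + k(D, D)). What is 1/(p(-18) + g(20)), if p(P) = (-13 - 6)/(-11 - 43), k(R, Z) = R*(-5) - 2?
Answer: -54/345365 ≈ -0.00015636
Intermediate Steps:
k(R, Z) = -2 - 5*R (k(R, Z) = -5*R - 2 = -2 - 5*R)
p(P) = 19/54 (p(P) = -19/(-54) = -19*(-1/54) = 19/54)
g(D) = (-2 - 4*D)*(38 + 2*D) (g(D) = (D + (D + 38))*(D + (-2 - 5*D)) = (D + (38 + D))*(-2 - 4*D) = (38 + 2*D)*(-2 - 4*D) = (-2 - 4*D)*(38 + 2*D))
1/(p(-18) + g(20)) = 1/(19/54 + (-76 - 156*20 - 8*20²)) = 1/(19/54 + (-76 - 3120 - 8*400)) = 1/(19/54 + (-76 - 3120 - 3200)) = 1/(19/54 - 6396) = 1/(-345365/54) = -54/345365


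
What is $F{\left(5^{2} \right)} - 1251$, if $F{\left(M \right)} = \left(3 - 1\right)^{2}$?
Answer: $-1247$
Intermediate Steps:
$F{\left(M \right)} = 4$ ($F{\left(M \right)} = 2^{2} = 4$)
$F{\left(5^{2} \right)} - 1251 = 4 - 1251 = -1247$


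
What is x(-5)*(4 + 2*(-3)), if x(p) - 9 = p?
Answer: -8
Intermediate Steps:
x(p) = 9 + p
x(-5)*(4 + 2*(-3)) = (9 - 5)*(4 + 2*(-3)) = 4*(4 - 6) = 4*(-2) = -8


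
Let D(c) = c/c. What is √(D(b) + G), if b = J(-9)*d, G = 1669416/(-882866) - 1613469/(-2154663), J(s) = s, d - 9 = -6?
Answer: 2*I*√3570382414895058696822/317046450693 ≈ 0.37693*I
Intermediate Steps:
d = 3 (d = 9 - 6 = 3)
G = -362091994109/317046450693 (G = 1669416*(-1/882866) - 1613469*(-1/2154663) = -834708/441433 + 537823/718221 = -362091994109/317046450693 ≈ -1.1421)
b = -27 (b = -9*3 = -27)
D(c) = 1
√(D(b) + G) = √(1 - 362091994109/317046450693) = √(-45045543416/317046450693) = 2*I*√3570382414895058696822/317046450693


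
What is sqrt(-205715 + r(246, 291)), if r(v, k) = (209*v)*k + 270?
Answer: sqrt(14756029) ≈ 3841.4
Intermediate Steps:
r(v, k) = 270 + 209*k*v (r(v, k) = 209*k*v + 270 = 270 + 209*k*v)
sqrt(-205715 + r(246, 291)) = sqrt(-205715 + (270 + 209*291*246)) = sqrt(-205715 + (270 + 14961474)) = sqrt(-205715 + 14961744) = sqrt(14756029)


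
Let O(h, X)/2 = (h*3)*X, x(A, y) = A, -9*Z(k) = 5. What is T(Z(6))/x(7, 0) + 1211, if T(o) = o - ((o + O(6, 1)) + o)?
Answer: 75974/63 ≈ 1205.9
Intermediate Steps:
Z(k) = -5/9 (Z(k) = -⅑*5 = -5/9)
O(h, X) = 6*X*h (O(h, X) = 2*((h*3)*X) = 2*((3*h)*X) = 2*(3*X*h) = 6*X*h)
T(o) = -36 - o (T(o) = o - ((o + 6*1*6) + o) = o - ((o + 36) + o) = o - ((36 + o) + o) = o - (36 + 2*o) = o + (-36 - 2*o) = -36 - o)
T(Z(6))/x(7, 0) + 1211 = (-36 - 1*(-5/9))/7 + 1211 = (-36 + 5/9)*(⅐) + 1211 = -319/9*⅐ + 1211 = -319/63 + 1211 = 75974/63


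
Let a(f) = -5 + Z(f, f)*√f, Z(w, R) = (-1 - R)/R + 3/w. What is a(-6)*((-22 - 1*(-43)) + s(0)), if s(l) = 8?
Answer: -145 - 116*I*√6/3 ≈ -145.0 - 94.714*I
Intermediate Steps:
Z(w, R) = 3/w + (-1 - R)/R (Z(w, R) = (-1 - R)/R + 3/w = 3/w + (-1 - R)/R)
a(f) = -5 + √f*(-1 + 2/f) (a(f) = -5 + (-1 - 1/f + 3/f)*√f = -5 + (-1 + 2/f)*√f = -5 + √f*(-1 + 2/f))
a(-6)*((-22 - 1*(-43)) + s(0)) = (-5 - √(-6) + 2/√(-6))*((-22 - 1*(-43)) + 8) = (-5 - I*√6 + 2*(-I*√6/6))*((-22 + 43) + 8) = (-5 - I*√6 - I*√6/3)*(21 + 8) = (-5 - 4*I*√6/3)*29 = -145 - 116*I*√6/3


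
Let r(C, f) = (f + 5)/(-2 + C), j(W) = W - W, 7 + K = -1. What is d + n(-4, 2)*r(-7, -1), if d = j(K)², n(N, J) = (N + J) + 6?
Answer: -16/9 ≈ -1.7778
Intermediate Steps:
K = -8 (K = -7 - 1 = -8)
j(W) = 0
r(C, f) = (5 + f)/(-2 + C)
n(N, J) = 6 + J + N (n(N, J) = (J + N) + 6 = 6 + J + N)
d = 0 (d = 0² = 0)
d + n(-4, 2)*r(-7, -1) = 0 + (6 + 2 - 4)*((5 - 1)/(-2 - 7)) = 0 + 4*(4/(-9)) = 0 + 4*(-⅑*4) = 0 + 4*(-4/9) = 0 - 16/9 = -16/9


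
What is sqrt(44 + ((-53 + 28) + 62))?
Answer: 9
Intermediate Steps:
sqrt(44 + ((-53 + 28) + 62)) = sqrt(44 + (-25 + 62)) = sqrt(44 + 37) = sqrt(81) = 9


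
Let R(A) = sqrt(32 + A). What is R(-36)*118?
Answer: 236*I ≈ 236.0*I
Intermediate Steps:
R(-36)*118 = sqrt(32 - 36)*118 = sqrt(-4)*118 = (2*I)*118 = 236*I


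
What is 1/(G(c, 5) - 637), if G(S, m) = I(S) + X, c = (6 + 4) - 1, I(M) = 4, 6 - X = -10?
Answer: -1/617 ≈ -0.0016207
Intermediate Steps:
X = 16 (X = 6 - 1*(-10) = 6 + 10 = 16)
c = 9 (c = 10 - 1 = 9)
G(S, m) = 20 (G(S, m) = 4 + 16 = 20)
1/(G(c, 5) - 637) = 1/(20 - 637) = 1/(-617) = -1/617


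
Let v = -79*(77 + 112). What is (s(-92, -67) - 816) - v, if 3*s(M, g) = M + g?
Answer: 14062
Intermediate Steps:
s(M, g) = M/3 + g/3 (s(M, g) = (M + g)/3 = M/3 + g/3)
v = -14931 (v = -79*189 = -14931)
(s(-92, -67) - 816) - v = (((1/3)*(-92) + (1/3)*(-67)) - 816) - 1*(-14931) = ((-92/3 - 67/3) - 816) + 14931 = (-53 - 816) + 14931 = -869 + 14931 = 14062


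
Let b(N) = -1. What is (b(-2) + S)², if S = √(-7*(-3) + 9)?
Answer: (1 - √30)² ≈ 20.046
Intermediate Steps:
S = √30 (S = √(21 + 9) = √30 ≈ 5.4772)
(b(-2) + S)² = (-1 + √30)²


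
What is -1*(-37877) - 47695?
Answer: -9818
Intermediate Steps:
-1*(-37877) - 47695 = 37877 - 47695 = -9818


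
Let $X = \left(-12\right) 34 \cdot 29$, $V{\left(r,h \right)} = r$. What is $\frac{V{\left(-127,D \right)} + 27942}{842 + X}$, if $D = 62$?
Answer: $- \frac{5563}{2198} \approx -2.5309$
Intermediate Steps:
$X = -11832$ ($X = \left(-408\right) 29 = -11832$)
$\frac{V{\left(-127,D \right)} + 27942}{842 + X} = \frac{-127 + 27942}{842 - 11832} = \frac{27815}{-10990} = 27815 \left(- \frac{1}{10990}\right) = - \frac{5563}{2198}$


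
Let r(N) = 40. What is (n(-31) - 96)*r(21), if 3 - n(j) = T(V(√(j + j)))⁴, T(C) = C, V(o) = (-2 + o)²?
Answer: 308875000 - 88048640*I*√62 ≈ 3.0887e+8 - 6.933e+8*I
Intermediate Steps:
n(j) = 3 - (-2 + √2*√j)⁸ (n(j) = 3 - ((-2 + √(j + j))²)⁴ = 3 - ((-2 + √(2*j))²)⁴ = 3 - ((-2 + √2*√j)²)⁴ = 3 - (-2 + √2*√j)⁸)
(n(-31) - 96)*r(21) = ((3 - (-2 + √2*√(-31))⁸) - 96)*40 = ((3 - (-2 + √2*(I*√31))⁸) - 96)*40 = ((3 - (-2 + I*√62)⁸) - 96)*40 = (-93 - (-2 + I*√62)⁸)*40 = -3720 - 40*(-2 + I*√62)⁸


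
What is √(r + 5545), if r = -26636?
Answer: I*√21091 ≈ 145.23*I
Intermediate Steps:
√(r + 5545) = √(-26636 + 5545) = √(-21091) = I*√21091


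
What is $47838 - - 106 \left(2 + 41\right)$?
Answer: $52396$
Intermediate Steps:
$47838 - - 106 \left(2 + 41\right) = 47838 - \left(-106\right) 43 = 47838 - -4558 = 47838 + 4558 = 52396$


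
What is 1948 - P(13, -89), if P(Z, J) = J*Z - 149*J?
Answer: -10156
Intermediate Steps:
P(Z, J) = -149*J + J*Z
1948 - P(13, -89) = 1948 - (-89)*(-149 + 13) = 1948 - (-89)*(-136) = 1948 - 1*12104 = 1948 - 12104 = -10156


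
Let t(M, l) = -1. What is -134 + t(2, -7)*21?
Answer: -155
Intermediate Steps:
-134 + t(2, -7)*21 = -134 - 1*21 = -134 - 21 = -155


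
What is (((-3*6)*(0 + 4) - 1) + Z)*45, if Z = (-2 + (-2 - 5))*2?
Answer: -4095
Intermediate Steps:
Z = -18 (Z = (-2 - 7)*2 = -9*2 = -18)
(((-3*6)*(0 + 4) - 1) + Z)*45 = (((-3*6)*(0 + 4) - 1) - 18)*45 = ((-18*4 - 1) - 18)*45 = ((-72 - 1) - 18)*45 = (-73 - 18)*45 = -91*45 = -4095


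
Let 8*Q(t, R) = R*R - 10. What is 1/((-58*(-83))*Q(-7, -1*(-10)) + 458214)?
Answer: 2/1024743 ≈ 1.9517e-6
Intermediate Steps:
Q(t, R) = -5/4 + R²/8 (Q(t, R) = (R*R - 10)/8 = (R² - 10)/8 = (-10 + R²)/8 = -5/4 + R²/8)
1/((-58*(-83))*Q(-7, -1*(-10)) + 458214) = 1/((-58*(-83))*(-5/4 + (-1*(-10))²/8) + 458214) = 1/(4814*(-5/4 + (⅛)*10²) + 458214) = 1/(4814*(-5/4 + (⅛)*100) + 458214) = 1/(4814*(-5/4 + 25/2) + 458214) = 1/(4814*(45/4) + 458214) = 1/(108315/2 + 458214) = 1/(1024743/2) = 2/1024743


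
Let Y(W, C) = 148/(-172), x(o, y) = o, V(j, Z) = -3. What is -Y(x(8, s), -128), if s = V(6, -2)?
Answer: 37/43 ≈ 0.86047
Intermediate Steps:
s = -3
Y(W, C) = -37/43 (Y(W, C) = 148*(-1/172) = -37/43)
-Y(x(8, s), -128) = -1*(-37/43) = 37/43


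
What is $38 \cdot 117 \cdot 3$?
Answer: $13338$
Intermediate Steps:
$38 \cdot 117 \cdot 3 = 38 \cdot 351 = 13338$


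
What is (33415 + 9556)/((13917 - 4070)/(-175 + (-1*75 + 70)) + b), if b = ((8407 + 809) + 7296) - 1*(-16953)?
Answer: 7734780/6013853 ≈ 1.2862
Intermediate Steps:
b = 33465 (b = (9216 + 7296) + 16953 = 16512 + 16953 = 33465)
(33415 + 9556)/((13917 - 4070)/(-175 + (-1*75 + 70)) + b) = (33415 + 9556)/((13917 - 4070)/(-175 + (-1*75 + 70)) + 33465) = 42971/(9847/(-175 + (-75 + 70)) + 33465) = 42971/(9847/(-175 - 5) + 33465) = 42971/(9847/(-180) + 33465) = 42971/(9847*(-1/180) + 33465) = 42971/(-9847/180 + 33465) = 42971/(6013853/180) = 42971*(180/6013853) = 7734780/6013853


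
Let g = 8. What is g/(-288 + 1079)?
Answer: 8/791 ≈ 0.010114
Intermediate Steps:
g/(-288 + 1079) = 8/(-288 + 1079) = 8/791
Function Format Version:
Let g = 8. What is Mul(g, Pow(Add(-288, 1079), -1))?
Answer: Rational(8, 791) ≈ 0.010114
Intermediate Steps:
Mul(g, Pow(Add(-288, 1079), -1)) = Mul(8, Pow(Add(-288, 1079), -1)) = Mul(8, Pow(791, -1)) = Mul(8, Rational(1, 791)) = Rational(8, 791)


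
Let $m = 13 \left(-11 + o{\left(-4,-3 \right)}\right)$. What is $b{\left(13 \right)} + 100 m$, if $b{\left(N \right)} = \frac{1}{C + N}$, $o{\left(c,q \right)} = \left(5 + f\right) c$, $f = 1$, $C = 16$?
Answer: $- \frac{1319499}{29} \approx -45500.0$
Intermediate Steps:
$o{\left(c,q \right)} = 6 c$ ($o{\left(c,q \right)} = \left(5 + 1\right) c = 6 c$)
$m = -455$ ($m = 13 \left(-11 + 6 \left(-4\right)\right) = 13 \left(-11 - 24\right) = 13 \left(-35\right) = -455$)
$b{\left(N \right)} = \frac{1}{16 + N}$
$b{\left(13 \right)} + 100 m = \frac{1}{16 + 13} + 100 \left(-455\right) = \frac{1}{29} - 45500 = - \frac{1319499}{29}$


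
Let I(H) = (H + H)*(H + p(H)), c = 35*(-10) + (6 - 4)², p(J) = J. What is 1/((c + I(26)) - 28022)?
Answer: -1/25664 ≈ -3.8965e-5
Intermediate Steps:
c = -346 (c = -350 + 2² = -350 + 4 = -346)
I(H) = 4*H² (I(H) = (H + H)*(H + H) = (2*H)*(2*H) = 4*H²)
1/((c + I(26)) - 28022) = 1/((-346 + 4*26²) - 28022) = 1/((-346 + 4*676) - 28022) = 1/((-346 + 2704) - 28022) = 1/(2358 - 28022) = 1/(-25664) = -1/25664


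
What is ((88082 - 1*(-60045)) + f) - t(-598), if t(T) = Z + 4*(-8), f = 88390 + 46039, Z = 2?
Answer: 282586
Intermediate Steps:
f = 134429
t(T) = -30 (t(T) = 2 + 4*(-8) = 2 - 32 = -30)
((88082 - 1*(-60045)) + f) - t(-598) = ((88082 - 1*(-60045)) + 134429) - 1*(-30) = ((88082 + 60045) + 134429) + 30 = (148127 + 134429) + 30 = 282556 + 30 = 282586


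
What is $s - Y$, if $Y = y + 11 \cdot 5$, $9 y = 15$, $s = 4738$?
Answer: $\frac{14044}{3} \approx 4681.3$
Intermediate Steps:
$y = \frac{5}{3}$ ($y = \frac{1}{9} \cdot 15 = \frac{5}{3} \approx 1.6667$)
$Y = \frac{170}{3}$ ($Y = \frac{5}{3} + 11 \cdot 5 = \frac{5}{3} + 55 = \frac{170}{3} \approx 56.667$)
$s - Y = 4738 - \frac{170}{3} = \frac{14044}{3}$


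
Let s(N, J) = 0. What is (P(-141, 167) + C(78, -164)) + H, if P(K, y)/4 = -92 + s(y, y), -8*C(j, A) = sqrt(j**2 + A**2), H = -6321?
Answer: -6689 - sqrt(8245)/4 ≈ -6711.7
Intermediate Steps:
C(j, A) = -sqrt(A**2 + j**2)/8 (C(j, A) = -sqrt(j**2 + A**2)/8 = -sqrt(A**2 + j**2)/8)
P(K, y) = -368 (P(K, y) = 4*(-92 + 0) = 4*(-92) = -368)
(P(-141, 167) + C(78, -164)) + H = (-368 - sqrt((-164)**2 + 78**2)/8) - 6321 = (-368 - sqrt(26896 + 6084)/8) - 6321 = (-368 - sqrt(8245)/4) - 6321 = -6689 - sqrt(8245)/4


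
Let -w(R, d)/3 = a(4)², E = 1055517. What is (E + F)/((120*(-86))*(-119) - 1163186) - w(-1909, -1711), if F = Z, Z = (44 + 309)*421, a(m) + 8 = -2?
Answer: 10336165/32447 ≈ 318.56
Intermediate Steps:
a(m) = -10 (a(m) = -8 - 2 = -10)
Z = 148613 (Z = 353*421 = 148613)
F = 148613
w(R, d) = -300 (w(R, d) = -3*(-10)² = -3*100 = -300)
(E + F)/((120*(-86))*(-119) - 1163186) - w(-1909, -1711) = (1055517 + 148613)/((120*(-86))*(-119) - 1163186) - 1*(-300) = 1204130/(-10320*(-119) - 1163186) + 300 = 1204130/(1228080 - 1163186) + 300 = 1204130/64894 + 300 = 1204130*(1/64894) + 300 = 602065/32447 + 300 = 10336165/32447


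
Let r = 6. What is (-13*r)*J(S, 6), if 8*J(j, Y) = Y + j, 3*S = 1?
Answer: -247/4 ≈ -61.750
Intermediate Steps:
S = ⅓ (S = (⅓)*1 = ⅓ ≈ 0.33333)
J(j, Y) = Y/8 + j/8 (J(j, Y) = (Y + j)/8 = Y/8 + j/8)
(-13*r)*J(S, 6) = (-13*6)*((⅛)*6 + (⅛)*(⅓)) = -78*(¾ + 1/24) = -78*19/24 = -247/4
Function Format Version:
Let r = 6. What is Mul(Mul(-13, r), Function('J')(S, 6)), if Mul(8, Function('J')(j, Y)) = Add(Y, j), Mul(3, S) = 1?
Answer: Rational(-247, 4) ≈ -61.750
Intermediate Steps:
S = Rational(1, 3) (S = Mul(Rational(1, 3), 1) = Rational(1, 3) ≈ 0.33333)
Function('J')(j, Y) = Add(Mul(Rational(1, 8), Y), Mul(Rational(1, 8), j)) (Function('J')(j, Y) = Mul(Rational(1, 8), Add(Y, j)) = Add(Mul(Rational(1, 8), Y), Mul(Rational(1, 8), j)))
Mul(Mul(-13, r), Function('J')(S, 6)) = Mul(Mul(-13, 6), Add(Mul(Rational(1, 8), 6), Mul(Rational(1, 8), Rational(1, 3)))) = Mul(-78, Add(Rational(3, 4), Rational(1, 24))) = Mul(-78, Rational(19, 24)) = Rational(-247, 4)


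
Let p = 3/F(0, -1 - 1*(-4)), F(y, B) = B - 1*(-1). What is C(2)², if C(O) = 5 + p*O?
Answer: 169/4 ≈ 42.250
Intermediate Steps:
F(y, B) = 1 + B (F(y, B) = B + 1 = 1 + B)
p = ¾ (p = 3/(1 + (-1 - 1*(-4))) = 3/(1 + (-1 + 4)) = 3/(1 + 3) = 3/4 = 3*(¼) = ¾ ≈ 0.75000)
C(O) = 5 + 3*O/4
C(2)² = (5 + (¾)*2)² = (5 + 3/2)² = (13/2)² = 169/4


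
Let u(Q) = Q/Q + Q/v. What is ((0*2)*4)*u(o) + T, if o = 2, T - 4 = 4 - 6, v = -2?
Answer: 2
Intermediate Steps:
T = 2 (T = 4 + (4 - 6) = 4 - 2 = 2)
u(Q) = 1 - Q/2 (u(Q) = Q/Q + Q/(-2) = 1 + Q*(-½) = 1 - Q/2)
((0*2)*4)*u(o) + T = ((0*2)*4)*(1 - ½*2) + 2 = (0*4)*(1 - 1) + 2 = 0*0 + 2 = 0 + 2 = 2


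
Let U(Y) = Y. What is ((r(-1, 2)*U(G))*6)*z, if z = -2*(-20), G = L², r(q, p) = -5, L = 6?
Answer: -43200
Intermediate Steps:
G = 36 (G = 6² = 36)
z = 40
((r(-1, 2)*U(G))*6)*z = (-5*36*6)*40 = -180*6*40 = -1080*40 = -43200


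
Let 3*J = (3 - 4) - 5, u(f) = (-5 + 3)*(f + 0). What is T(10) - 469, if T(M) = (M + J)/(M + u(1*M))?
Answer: -2349/5 ≈ -469.80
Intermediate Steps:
u(f) = -2*f
J = -2 (J = ((3 - 4) - 5)/3 = (-1 - 5)/3 = (⅓)*(-6) = -2)
T(M) = -(-2 + M)/M (T(M) = (M - 2)/(M - 2*M) = (-2 + M)/(M - 2*M) = (-2 + M)/((-M)) = (-2 + M)*(-1/M) = -(-2 + M)/M)
T(10) - 469 = (2 - 1*10)/10 - 469 = (2 - 10)/10 - 469 = (⅒)*(-8) - 469 = -⅘ - 469 = -2349/5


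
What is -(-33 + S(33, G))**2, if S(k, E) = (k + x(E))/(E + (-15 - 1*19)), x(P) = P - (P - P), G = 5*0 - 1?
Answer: -1408969/1225 ≈ -1150.2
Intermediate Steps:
G = -1 (G = 0 - 1 = -1)
x(P) = P (x(P) = P - 1*0 = P + 0 = P)
S(k, E) = (E + k)/(-34 + E) (S(k, E) = (k + E)/(E + (-15 - 1*19)) = (E + k)/(E + (-15 - 19)) = (E + k)/(E - 34) = (E + k)/(-34 + E))
-(-33 + S(33, G))**2 = -(-33 + (-1 + 33)/(-34 - 1))**2 = -(-33 + 32/(-35))**2 = -(-33 - 1/35*32)**2 = -(-33 - 32/35)**2 = -(-1187/35)**2 = -1*1408969/1225 = -1408969/1225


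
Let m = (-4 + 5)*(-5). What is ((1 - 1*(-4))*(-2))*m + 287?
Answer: 337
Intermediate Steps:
m = -5 (m = 1*(-5) = -5)
((1 - 1*(-4))*(-2))*m + 287 = ((1 - 1*(-4))*(-2))*(-5) + 287 = ((1 + 4)*(-2))*(-5) + 287 = (5*(-2))*(-5) + 287 = -10*(-5) + 287 = 50 + 287 = 337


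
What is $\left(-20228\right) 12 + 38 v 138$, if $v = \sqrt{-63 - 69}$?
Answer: $-242736 + 10488 i \sqrt{33} \approx -2.4274 \cdot 10^{5} + 60249.0 i$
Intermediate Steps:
$v = 2 i \sqrt{33}$ ($v = \sqrt{-132} = 2 i \sqrt{33} \approx 11.489 i$)
$\left(-20228\right) 12 + 38 v 138 = \left(-20228\right) 12 + 38 \cdot 2 i \sqrt{33} \cdot 138 = -242736 + 76 i \sqrt{33} \cdot 138 = -242736 + 10488 i \sqrt{33}$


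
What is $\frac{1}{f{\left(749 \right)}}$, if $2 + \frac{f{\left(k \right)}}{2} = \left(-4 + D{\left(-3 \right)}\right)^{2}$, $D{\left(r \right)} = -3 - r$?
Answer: $\frac{1}{28} \approx 0.035714$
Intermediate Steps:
$f{\left(k \right)} = 28$ ($f{\left(k \right)} = -4 + 2 \left(-4 - 0\right)^{2} = -4 + 2 \left(-4 + \left(-3 + 3\right)\right)^{2} = -4 + 2 \left(-4 + 0\right)^{2} = -4 + 2 \left(-4\right)^{2} = -4 + 2 \cdot 16 = -4 + 32 = 28$)
$\frac{1}{f{\left(749 \right)}} = \frac{1}{28}$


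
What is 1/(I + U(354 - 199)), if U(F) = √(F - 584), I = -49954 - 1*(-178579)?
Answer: 42875/5514797018 - I*√429/16544391054 ≈ 7.7745e-6 - 1.2519e-9*I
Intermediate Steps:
I = 128625 (I = -49954 + 178579 = 128625)
U(F) = √(-584 + F)
1/(I + U(354 - 199)) = 1/(128625 + √(-584 + (354 - 199))) = 1/(128625 + √(-584 + 155)) = 1/(128625 + √(-429)) = 1/(128625 + I*√429)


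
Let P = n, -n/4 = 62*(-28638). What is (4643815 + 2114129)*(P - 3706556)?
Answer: 22947734186592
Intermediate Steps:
n = 7102224 (n = -248*(-28638) = -4*(-1775556) = 7102224)
P = 7102224
(4643815 + 2114129)*(P - 3706556) = (4643815 + 2114129)*(7102224 - 3706556) = 6757944*3395668 = 22947734186592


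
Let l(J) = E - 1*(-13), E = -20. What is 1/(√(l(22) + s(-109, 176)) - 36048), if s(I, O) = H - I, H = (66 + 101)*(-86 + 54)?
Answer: -18024/649731773 - I*√5242/1299463546 ≈ -2.7741e-5 - 5.5717e-8*I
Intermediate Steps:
l(J) = -7 (l(J) = -20 - 1*(-13) = -20 + 13 = -7)
H = -5344 (H = 167*(-32) = -5344)
s(I, O) = -5344 - I
1/(√(l(22) + s(-109, 176)) - 36048) = 1/(√(-7 + (-5344 - 1*(-109))) - 36048) = 1/(√(-7 + (-5344 + 109)) - 36048) = 1/(√(-7 - 5235) - 36048) = 1/(√(-5242) - 36048) = 1/(I*√5242 - 36048) = 1/(-36048 + I*√5242)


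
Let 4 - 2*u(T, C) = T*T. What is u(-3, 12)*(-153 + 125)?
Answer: 70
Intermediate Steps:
u(T, C) = 2 - T**2/2 (u(T, C) = 2 - T*T/2 = 2 - T**2/2)
u(-3, 12)*(-153 + 125) = (2 - 1/2*(-3)**2)*(-153 + 125) = (2 - 1/2*9)*(-28) = (2 - 9/2)*(-28) = -5/2*(-28) = 70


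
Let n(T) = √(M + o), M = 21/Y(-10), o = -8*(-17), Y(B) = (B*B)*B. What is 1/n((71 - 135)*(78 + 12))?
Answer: 10*√1359790/135979 ≈ 0.085756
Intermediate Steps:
Y(B) = B³ (Y(B) = B²*B = B³)
o = 136
M = -21/1000 (M = 21/((-10)³) = 21/(-1000) = 21*(-1/1000) = -21/1000 ≈ -0.021000)
n(T) = √1359790/100 (n(T) = √(-21/1000 + 136) = √(135979/1000) = √1359790/100)
1/n((71 - 135)*(78 + 12)) = 1/(√1359790/100) = 10*√1359790/135979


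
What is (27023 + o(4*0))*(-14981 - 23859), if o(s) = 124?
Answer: -1054389480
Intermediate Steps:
(27023 + o(4*0))*(-14981 - 23859) = (27023 + 124)*(-14981 - 23859) = 27147*(-38840) = -1054389480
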